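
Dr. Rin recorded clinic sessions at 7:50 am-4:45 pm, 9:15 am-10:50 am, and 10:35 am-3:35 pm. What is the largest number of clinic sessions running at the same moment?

3

Sweep endpoints in order; track running count of active intervals.
Peak of 3 reached at 10:35 am.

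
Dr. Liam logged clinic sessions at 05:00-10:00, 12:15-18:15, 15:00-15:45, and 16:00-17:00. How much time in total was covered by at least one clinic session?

Merged: 05:00–10:00, 12:15–18:15.
Lengths: 5 h + 6 h = 11 h.

11 h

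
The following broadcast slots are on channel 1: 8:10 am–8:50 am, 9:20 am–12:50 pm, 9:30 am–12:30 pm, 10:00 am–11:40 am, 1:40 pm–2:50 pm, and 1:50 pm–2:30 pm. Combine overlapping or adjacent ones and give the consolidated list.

8:10 am–8:50 am, 9:20 am–12:50 pm, 1:40 pm–2:50 pm

9:20 am–12:50 pm is disjoint → start new block.
9:30 am–12:30 pm overlaps/touches 9:20 am–12:50 pm → extend to 9:20 am–12:50 pm.
10:00 am–11:40 am overlaps/touches 9:20 am–12:50 pm → extend to 9:20 am–12:50 pm.
1:40 pm–2:50 pm is disjoint → start new block.
1:50 pm–2:30 pm overlaps/touches 1:40 pm–2:50 pm → extend to 1:40 pm–2:50 pm.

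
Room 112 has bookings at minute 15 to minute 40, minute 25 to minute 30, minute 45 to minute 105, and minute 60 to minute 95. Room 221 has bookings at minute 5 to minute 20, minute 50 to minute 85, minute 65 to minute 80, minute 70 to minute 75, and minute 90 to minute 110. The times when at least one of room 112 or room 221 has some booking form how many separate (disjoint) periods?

2

Merge the first list: minute 15 to minute 40, minute 45 to minute 105.
Merge the second list: minute 5 to minute 20, minute 50 to minute 85, minute 90 to minute 110.
A ∪ B = minute 5 to minute 40, minute 45 to minute 110.
That is 2 disjoint pieces.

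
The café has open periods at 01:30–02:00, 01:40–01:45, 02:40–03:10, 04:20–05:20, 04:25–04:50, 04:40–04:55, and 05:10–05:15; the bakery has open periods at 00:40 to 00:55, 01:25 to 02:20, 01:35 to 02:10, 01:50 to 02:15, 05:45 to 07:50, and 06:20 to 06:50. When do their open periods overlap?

01:30-02:00

First set merges to 01:30-02:00, 02:40-03:10, 04:20-05:20.
Second set merges to 00:40-00:55, 01:25-02:20, 05:45-07:50.
01:30-02:00 ∩ B → 01:30-02:00.
02:40-03:10 meets no B interval.
04:20-05:20 meets no B interval.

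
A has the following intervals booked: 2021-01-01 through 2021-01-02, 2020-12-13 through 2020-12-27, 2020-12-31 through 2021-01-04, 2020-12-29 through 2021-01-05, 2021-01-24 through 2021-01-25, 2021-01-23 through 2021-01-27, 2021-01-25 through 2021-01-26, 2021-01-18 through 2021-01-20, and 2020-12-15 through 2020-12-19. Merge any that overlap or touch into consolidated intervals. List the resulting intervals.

Sort by start: 2020-12-13 through 2020-12-27, 2020-12-15 through 2020-12-19, 2020-12-29 through 2021-01-05, 2020-12-31 through 2021-01-04, 2021-01-01 through 2021-01-02, 2021-01-18 through 2021-01-20, 2021-01-23 through 2021-01-27, 2021-01-24 through 2021-01-25, 2021-01-25 through 2021-01-26.
2020-12-15 through 2020-12-19 overlaps/touches 2020-12-13 through 2020-12-27 → extend to 2020-12-13 through 2020-12-27.
2020-12-29 through 2021-01-05 is disjoint → start new block.
2020-12-31 through 2021-01-04 overlaps/touches 2020-12-29 through 2021-01-05 → extend to 2020-12-29 through 2021-01-05.
2021-01-01 through 2021-01-02 overlaps/touches 2020-12-29 through 2021-01-05 → extend to 2020-12-29 through 2021-01-05.
2021-01-18 through 2021-01-20 is disjoint → start new block.
2021-01-23 through 2021-01-27 is disjoint → start new block.
2021-01-24 through 2021-01-25 overlaps/touches 2021-01-23 through 2021-01-27 → extend to 2021-01-23 through 2021-01-27.
2021-01-25 through 2021-01-26 overlaps/touches 2021-01-23 through 2021-01-27 → extend to 2021-01-23 through 2021-01-27.

2020-12-13 through 2020-12-27, 2020-12-29 through 2021-01-05, 2021-01-18 through 2021-01-20, 2021-01-23 through 2021-01-27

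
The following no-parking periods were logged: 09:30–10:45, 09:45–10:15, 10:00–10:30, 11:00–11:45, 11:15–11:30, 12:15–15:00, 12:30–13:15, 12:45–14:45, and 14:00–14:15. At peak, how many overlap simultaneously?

Walk the sorted start/end points keeping a running depth.
The depth first hits 3 at 10:00.

3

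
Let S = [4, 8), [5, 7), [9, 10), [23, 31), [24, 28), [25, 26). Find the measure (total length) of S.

Merged: [4, 8), [9, 10), [23, 31).
Lengths: 4 + 1 + 8 = 13.

13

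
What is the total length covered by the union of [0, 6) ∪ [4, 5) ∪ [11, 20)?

15

Merged: [0, 6), [11, 20).
Lengths: 6 + 9 = 15.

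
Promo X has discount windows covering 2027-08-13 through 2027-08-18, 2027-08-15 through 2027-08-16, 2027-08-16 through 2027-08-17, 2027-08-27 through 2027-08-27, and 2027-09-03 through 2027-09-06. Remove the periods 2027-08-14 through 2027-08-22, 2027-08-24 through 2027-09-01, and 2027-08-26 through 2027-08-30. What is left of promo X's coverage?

Merge the first list: 2027-08-13 through 2027-08-18, 2027-08-27 through 2027-08-27, 2027-09-03 through 2027-09-06.
Merge the second list: 2027-08-14 through 2027-08-22, 2027-08-24 through 2027-09-01.
2027-08-13 through 2027-08-18 minus B → 2027-08-13 through 2027-08-13.
2027-08-27 through 2027-08-27: fully covered by B → removed.
2027-09-03 through 2027-09-06: no B overlap → unchanged.

2027-08-13 through 2027-08-13, 2027-09-03 through 2027-09-06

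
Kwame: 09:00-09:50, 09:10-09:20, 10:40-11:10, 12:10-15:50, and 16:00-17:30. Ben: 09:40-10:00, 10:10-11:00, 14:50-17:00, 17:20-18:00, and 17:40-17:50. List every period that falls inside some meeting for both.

09:40-09:50, 10:40-11:00, 14:50-15:50, 16:00-17:00, 17:20-17:30

A, merged: 09:00-09:50, 10:40-11:10, 12:10-15:50, 16:00-17:30.
B, merged: 09:40-10:00, 10:10-11:00, 14:50-17:00, 17:20-18:00.
09:00-09:50 ∩ B → 09:40-09:50.
10:40-11:10 ∩ B → 10:40-11:00.
12:10-15:50 ∩ B → 14:50-15:50.
16:00-17:30 ∩ B → 16:00-17:00, 17:20-17:30.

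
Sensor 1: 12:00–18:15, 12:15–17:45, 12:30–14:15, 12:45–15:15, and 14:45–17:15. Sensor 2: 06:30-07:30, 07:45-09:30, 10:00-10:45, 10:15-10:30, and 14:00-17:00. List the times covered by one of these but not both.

First set merges to 12:00-18:15.
Second set merges to 06:30-07:30, 07:45-09:30, 10:00-10:45, 14:00-17:00.
A but not B: 12:00-14:00, 17:00-18:15.
B but not A: 06:30-07:30, 07:45-09:30, 10:00-10:45.
Combining gives A △ B.

06:30-07:30, 07:45-09:30, 10:00-10:45, 12:00-14:00, 17:00-18:15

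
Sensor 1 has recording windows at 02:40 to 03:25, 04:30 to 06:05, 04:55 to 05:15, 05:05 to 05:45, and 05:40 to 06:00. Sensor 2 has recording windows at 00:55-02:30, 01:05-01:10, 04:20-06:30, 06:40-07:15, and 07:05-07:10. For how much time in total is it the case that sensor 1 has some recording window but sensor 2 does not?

45 min

First set merges to 02:40–03:25, 04:30–06:05.
Second set merges to 00:55–02:30, 04:20–06:30, 06:40–07:15.
A \ B = 02:40–03:25.
Total: 45 min.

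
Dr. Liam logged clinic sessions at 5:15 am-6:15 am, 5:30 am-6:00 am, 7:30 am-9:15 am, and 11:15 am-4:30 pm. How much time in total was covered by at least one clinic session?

Merged: 5:15 am–6:15 am, 7:30 am–9:15 am, 11:15 am–4:30 pm.
Lengths: 1 h + 1 h 45 min + 5 h 15 min = 8 h.

8 h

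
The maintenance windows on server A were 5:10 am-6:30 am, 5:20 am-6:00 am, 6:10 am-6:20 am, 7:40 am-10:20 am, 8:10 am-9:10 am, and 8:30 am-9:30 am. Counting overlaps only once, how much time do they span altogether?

4 h

Merged: 5:10 am–6:30 am, 7:40 am–10:20 am.
Lengths: 1 h 20 min + 2 h 40 min = 4 h.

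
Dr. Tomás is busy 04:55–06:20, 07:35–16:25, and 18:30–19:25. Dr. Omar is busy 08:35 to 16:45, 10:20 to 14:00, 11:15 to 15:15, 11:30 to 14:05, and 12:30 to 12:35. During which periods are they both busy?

08:35-16:25

B, merged: 08:35-16:45.
04:55-06:20 meets no B interval.
07:35-16:25 ∩ B → 08:35-16:25.
18:30-19:25 meets no B interval.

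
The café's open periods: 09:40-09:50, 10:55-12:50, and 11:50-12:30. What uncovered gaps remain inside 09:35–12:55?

Covered (merged): 09:40–09:50, 10:55–12:50.
Gaps within 09:35–12:55: 09:35–09:40, 09:50–10:55, 12:50–12:55.

09:35–09:40, 09:50–10:55, 12:50–12:55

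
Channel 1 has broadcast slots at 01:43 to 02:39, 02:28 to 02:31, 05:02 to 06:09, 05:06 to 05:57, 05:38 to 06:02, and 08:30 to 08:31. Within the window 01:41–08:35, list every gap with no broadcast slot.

01:41–01:43, 02:39–05:02, 06:09–08:30, 08:31–08:35

After merging, the occupied span is 01:43–02:39, 05:02–06:09, 08:30–08:31.
Uncovered inside 01:41–08:35: 01:41–01:43, 02:39–05:02, 06:09–08:30, 08:31–08:35.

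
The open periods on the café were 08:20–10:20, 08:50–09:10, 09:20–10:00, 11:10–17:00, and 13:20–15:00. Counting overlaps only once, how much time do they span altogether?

7 h 50 min

Merged: 08:20-10:20, 11:10-17:00.
Lengths: 2 h + 5 h 50 min = 7 h 50 min.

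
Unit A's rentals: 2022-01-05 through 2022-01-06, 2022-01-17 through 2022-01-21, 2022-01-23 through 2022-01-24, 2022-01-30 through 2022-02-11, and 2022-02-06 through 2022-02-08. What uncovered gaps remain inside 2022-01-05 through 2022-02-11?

2022-01-07 through 2022-01-16, 2022-01-22 through 2022-01-22, 2022-01-25 through 2022-01-29

The merged coverage is 2022-01-05 through 2022-01-06, 2022-01-17 through 2022-01-21, 2022-01-23 through 2022-01-24, 2022-01-30 through 2022-02-11.
Gaps within 2022-01-05 through 2022-02-11: 2022-01-07 through 2022-01-16, 2022-01-22 through 2022-01-22, 2022-01-25 through 2022-01-29.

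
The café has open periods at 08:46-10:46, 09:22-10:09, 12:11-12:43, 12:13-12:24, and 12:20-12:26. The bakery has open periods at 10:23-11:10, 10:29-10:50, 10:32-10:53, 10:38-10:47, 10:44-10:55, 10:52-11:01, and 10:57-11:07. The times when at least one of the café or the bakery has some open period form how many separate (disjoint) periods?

2

A, merged: 08:46–10:46, 12:11–12:43.
B, merged: 10:23–11:10.
A ∪ B = 08:46–11:10, 12:11–12:43.
That is 2 disjoint pieces.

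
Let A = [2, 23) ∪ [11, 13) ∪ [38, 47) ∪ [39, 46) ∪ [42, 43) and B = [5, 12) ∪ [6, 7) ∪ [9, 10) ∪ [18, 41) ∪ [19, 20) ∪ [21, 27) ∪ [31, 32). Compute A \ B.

[2, 5) ∪ [12, 18) ∪ [41, 47)

Merge the first list: [2, 23), [38, 47).
Merge the second list: [5, 12), [18, 41).
[2, 23) with B removed leaves [2, 5), [12, 18).
[38, 47) with B removed leaves [41, 47).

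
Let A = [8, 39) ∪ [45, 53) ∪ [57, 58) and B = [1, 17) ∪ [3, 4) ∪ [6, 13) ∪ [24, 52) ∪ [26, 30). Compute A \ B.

Second set merges to [1, 17), [24, 52).
[8, 39) \ B = [17, 24).
[45, 53) \ B = [52, 53).
[57, 58): nothing removed.

[17, 24) ∪ [52, 53) ∪ [57, 58)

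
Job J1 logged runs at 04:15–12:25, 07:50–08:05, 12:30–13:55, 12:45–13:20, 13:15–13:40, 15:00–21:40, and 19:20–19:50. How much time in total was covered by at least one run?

Merged: 04:15-12:25, 12:30-13:55, 15:00-21:40.
Lengths: 8 h 10 min + 1 h 25 min + 6 h 40 min = 16 h 15 min.

16 h 15 min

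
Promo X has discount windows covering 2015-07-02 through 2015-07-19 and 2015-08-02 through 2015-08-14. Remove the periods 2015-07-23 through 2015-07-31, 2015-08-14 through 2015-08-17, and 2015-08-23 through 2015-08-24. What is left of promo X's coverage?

2015-07-02 through 2015-07-19: no B overlap → unchanged.
2015-08-02 through 2015-08-14 minus B → 2015-08-02 through 2015-08-13.

2015-07-02 through 2015-07-19, 2015-08-02 through 2015-08-13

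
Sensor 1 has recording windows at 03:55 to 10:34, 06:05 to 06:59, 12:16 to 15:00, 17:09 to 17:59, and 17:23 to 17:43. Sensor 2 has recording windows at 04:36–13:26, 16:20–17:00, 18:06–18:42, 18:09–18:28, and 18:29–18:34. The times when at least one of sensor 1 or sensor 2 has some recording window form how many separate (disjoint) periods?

First set merges to 03:55–10:34, 12:16–15:00, 17:09–17:59.
Second set merges to 04:36–13:26, 16:20–17:00, 18:06–18:42.
A ∪ B = 03:55–15:00, 16:20–17:00, 17:09–17:59, 18:06–18:42.
That is 4 disjoint pieces.

4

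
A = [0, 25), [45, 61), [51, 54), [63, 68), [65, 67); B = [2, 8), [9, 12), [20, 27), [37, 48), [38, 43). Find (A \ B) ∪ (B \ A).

First set merges to [0, 25), [45, 61), [63, 68).
Second set merges to [2, 8), [9, 12), [20, 27), [37, 48).
Only in the first: [0, 2), [8, 9), [12, 20), [48, 61), [63, 68).
Only in the second: [25, 27), [37, 45).
Together these are the periods covered by exactly one.

[0, 2) ∪ [8, 9) ∪ [12, 20) ∪ [25, 27) ∪ [37, 45) ∪ [48, 61) ∪ [63, 68)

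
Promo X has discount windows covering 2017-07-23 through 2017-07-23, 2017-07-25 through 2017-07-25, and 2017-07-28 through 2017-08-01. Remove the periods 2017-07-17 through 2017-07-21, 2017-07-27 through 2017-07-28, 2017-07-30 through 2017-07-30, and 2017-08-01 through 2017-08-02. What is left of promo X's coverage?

2017-07-23 through 2017-07-23, 2017-07-25 through 2017-07-25, 2017-07-29 through 2017-07-29, 2017-07-31 through 2017-07-31

2017-07-23 through 2017-07-23: nothing removed.
2017-07-25 through 2017-07-25: nothing removed.
2017-07-28 through 2017-08-01 \ B = 2017-07-29 through 2017-07-29, 2017-07-31 through 2017-07-31.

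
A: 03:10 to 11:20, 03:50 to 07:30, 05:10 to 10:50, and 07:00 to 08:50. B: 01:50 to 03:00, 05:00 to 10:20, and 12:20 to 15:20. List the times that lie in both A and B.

A, merged: 03:10-11:20.
03:10-11:20 meets the second set on 05:00-10:20.

05:00-10:20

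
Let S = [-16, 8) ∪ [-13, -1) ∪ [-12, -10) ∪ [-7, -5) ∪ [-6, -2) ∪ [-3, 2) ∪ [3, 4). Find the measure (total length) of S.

24

Merged: [-16, 8).
Length: 24.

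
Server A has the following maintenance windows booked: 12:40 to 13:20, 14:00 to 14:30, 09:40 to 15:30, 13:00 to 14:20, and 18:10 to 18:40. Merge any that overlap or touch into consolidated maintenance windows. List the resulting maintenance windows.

09:40–15:30, 18:10–18:40

Sort by start: 09:40–15:30, 12:40–13:20, 13:00–14:20, 14:00–14:30, 18:10–18:40.
12:40–13:20 overlaps/touches 09:40–15:30 → extend to 09:40–15:30.
13:00–14:20 overlaps/touches 09:40–15:30 → extend to 09:40–15:30.
14:00–14:30 overlaps/touches 09:40–15:30 → extend to 09:40–15:30.
18:10–18:40 is disjoint → start new block.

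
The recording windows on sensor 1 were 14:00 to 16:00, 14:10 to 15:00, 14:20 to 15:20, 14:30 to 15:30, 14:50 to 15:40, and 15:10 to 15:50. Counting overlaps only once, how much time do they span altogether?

2 h

Merged: 14:00–16:00.
Length: 2 h.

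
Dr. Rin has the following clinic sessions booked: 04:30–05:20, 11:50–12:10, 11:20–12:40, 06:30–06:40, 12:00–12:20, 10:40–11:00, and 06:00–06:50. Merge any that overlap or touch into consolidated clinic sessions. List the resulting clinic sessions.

04:30-05:20, 06:00-06:50, 10:40-11:00, 11:20-12:40

Sort by start: 04:30-05:20, 06:00-06:50, 06:30-06:40, 10:40-11:00, 11:20-12:40, 11:50-12:10, 12:00-12:20.
06:00-06:50 is disjoint → start new block.
06:30-06:40 overlaps/touches 06:00-06:50 → extend to 06:00-06:50.
10:40-11:00 is disjoint → start new block.
11:20-12:40 is disjoint → start new block.
11:50-12:10 overlaps/touches 11:20-12:40 → extend to 11:20-12:40.
12:00-12:20 overlaps/touches 11:20-12:40 → extend to 11:20-12:40.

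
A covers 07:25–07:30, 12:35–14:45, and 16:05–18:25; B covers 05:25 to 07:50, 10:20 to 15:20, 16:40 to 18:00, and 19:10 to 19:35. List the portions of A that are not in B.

07:25–07:30: entirely removed.
12:35–14:45: entirely removed.
16:05–18:25 \ B = 16:05–16:40, 18:00–18:25.

16:05–16:40, 18:00–18:25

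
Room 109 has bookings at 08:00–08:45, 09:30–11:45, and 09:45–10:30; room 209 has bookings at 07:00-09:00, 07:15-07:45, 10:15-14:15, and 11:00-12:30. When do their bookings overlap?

A, merged: 08:00-08:45, 09:30-11:45.
B, merged: 07:00-09:00, 10:15-14:15.
08:00-08:45 overlaps B on 08:00-08:45.
09:30-11:45 overlaps B on 10:15-11:45.

08:00-08:45, 10:15-11:45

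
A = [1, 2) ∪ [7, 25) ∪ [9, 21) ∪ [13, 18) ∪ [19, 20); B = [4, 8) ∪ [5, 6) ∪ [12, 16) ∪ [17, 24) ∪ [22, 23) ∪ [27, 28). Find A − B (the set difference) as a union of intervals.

[1, 2) ∪ [8, 12) ∪ [16, 17) ∪ [24, 25)

A, merged: [1, 2), [7, 25).
B, merged: [4, 8), [12, 16), [17, 24), [27, 28).
[1, 2): no B overlap → unchanged.
[7, 25) minus B → [8, 12), [16, 17), [24, 25).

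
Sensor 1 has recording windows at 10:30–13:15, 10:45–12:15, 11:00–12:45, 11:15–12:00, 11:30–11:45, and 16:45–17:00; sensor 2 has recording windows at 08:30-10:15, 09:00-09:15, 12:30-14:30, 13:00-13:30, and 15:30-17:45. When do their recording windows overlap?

First set merges to 10:30-13:15, 16:45-17:00.
Second set merges to 08:30-10:15, 12:30-14:30, 15:30-17:45.
10:30-13:15 ∩ B → 12:30-13:15.
16:45-17:00 ∩ B → 16:45-17:00.

12:30-13:15, 16:45-17:00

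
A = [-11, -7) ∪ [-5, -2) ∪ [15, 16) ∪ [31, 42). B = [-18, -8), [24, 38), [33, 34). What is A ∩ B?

[-11, -8) ∪ [31, 38)

Second set merges to [-18, -8), [24, 38).
[-11, -7) ∩ B → [-11, -8).
[-5, -2) meets no B interval.
[15, 16) meets no B interval.
[31, 42) ∩ B → [31, 38).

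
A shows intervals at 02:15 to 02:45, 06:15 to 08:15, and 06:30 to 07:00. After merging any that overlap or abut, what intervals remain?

02:15–02:45, 06:15–08:15

06:15–08:15 is disjoint → start new block.
06:30–07:00 overlaps/touches 06:15–08:15 → extend to 06:15–08:15.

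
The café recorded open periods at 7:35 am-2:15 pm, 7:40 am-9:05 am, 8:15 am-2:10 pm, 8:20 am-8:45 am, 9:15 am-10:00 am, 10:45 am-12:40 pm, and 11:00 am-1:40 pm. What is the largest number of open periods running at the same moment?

4

Sweep endpoints in order; track running count of active intervals.
Peak of 4 reached at 8:20 am.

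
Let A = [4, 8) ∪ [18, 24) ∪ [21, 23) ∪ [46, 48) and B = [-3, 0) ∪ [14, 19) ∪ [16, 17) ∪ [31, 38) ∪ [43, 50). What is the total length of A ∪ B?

Merge the first list: [4, 8), [18, 24), [46, 48).
Merge the second list: [-3, 0), [14, 19), [31, 38), [43, 50).
A ∪ B = [-3, 0), [4, 8), [14, 24), [31, 38), [43, 50).
Total: 3 + 4 + 10 + 7 + 7 = 31.

31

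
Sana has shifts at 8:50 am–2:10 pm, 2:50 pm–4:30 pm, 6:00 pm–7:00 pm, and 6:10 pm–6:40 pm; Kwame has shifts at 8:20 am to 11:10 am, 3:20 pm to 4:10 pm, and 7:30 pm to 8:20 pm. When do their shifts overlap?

First set merges to 8:50 am-2:10 pm, 2:50 pm-4:30 pm, 6:00 pm-7:00 pm.
8:50 am-2:10 pm overlaps B on 8:50 am-11:10 am.
2:50 pm-4:30 pm overlaps B on 3:20 pm-4:10 pm.
6:00 pm-7:00 pm falls entirely outside B.

8:50 am-11:10 am, 3:20 pm-4:10 pm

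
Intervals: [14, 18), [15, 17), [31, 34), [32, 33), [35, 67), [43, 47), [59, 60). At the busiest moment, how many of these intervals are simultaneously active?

2

Sweep endpoints in order; track running count of active intervals.
Peak of 2 reached at 15.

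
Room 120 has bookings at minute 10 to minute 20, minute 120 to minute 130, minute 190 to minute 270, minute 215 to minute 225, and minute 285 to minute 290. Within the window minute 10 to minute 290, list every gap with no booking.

minute 20 to minute 120, minute 130 to minute 190, minute 270 to minute 285

After merging, the occupied span is minute 10 to minute 20, minute 120 to minute 130, minute 190 to minute 270, minute 285 to minute 290.
Gaps within minute 10 to minute 290: minute 20 to minute 120, minute 130 to minute 190, minute 270 to minute 285.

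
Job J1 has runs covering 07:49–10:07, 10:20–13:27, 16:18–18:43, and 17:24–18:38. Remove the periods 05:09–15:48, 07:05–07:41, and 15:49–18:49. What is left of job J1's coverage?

A, merged: 07:49-10:07, 10:20-13:27, 16:18-18:43.
B, merged: 05:09-15:48, 15:49-18:49.
07:49-10:07: entirely removed.
10:20-13:27: entirely removed.
16:18-18:43: entirely removed.

none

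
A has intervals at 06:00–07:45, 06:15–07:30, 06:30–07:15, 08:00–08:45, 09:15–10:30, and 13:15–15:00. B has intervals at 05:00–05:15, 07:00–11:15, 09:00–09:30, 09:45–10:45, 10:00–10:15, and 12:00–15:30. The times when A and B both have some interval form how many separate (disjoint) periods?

4

First set merges to 06:00-07:45, 08:00-08:45, 09:15-10:30, 13:15-15:00.
Second set merges to 05:00-05:15, 07:00-11:15, 12:00-15:30.
A ∩ B = 07:00-07:45, 08:00-08:45, 09:15-10:30, 13:15-15:00.
That is 4 disjoint pieces.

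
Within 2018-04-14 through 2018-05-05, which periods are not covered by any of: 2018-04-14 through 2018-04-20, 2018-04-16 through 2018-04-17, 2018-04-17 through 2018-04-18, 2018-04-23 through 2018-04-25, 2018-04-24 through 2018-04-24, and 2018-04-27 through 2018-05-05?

The merged coverage is 2018-04-14 through 2018-04-20, 2018-04-23 through 2018-04-25, 2018-04-27 through 2018-05-05.
Complement within 2018-04-14 through 2018-05-05: 2018-04-21 through 2018-04-22, 2018-04-26 through 2018-04-26.

2018-04-21 through 2018-04-22, 2018-04-26 through 2018-04-26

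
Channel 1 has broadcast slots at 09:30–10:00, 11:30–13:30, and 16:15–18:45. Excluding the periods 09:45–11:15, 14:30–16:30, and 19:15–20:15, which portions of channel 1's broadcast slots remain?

09:30-10:00 \ B = 09:30-09:45.
11:30-13:30: nothing removed.
16:15-18:45 \ B = 16:30-18:45.

09:30-09:45, 11:30-13:30, 16:30-18:45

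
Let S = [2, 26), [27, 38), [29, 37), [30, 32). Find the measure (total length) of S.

Merged: [2, 26), [27, 38).
Lengths: 24 + 11 = 35.

35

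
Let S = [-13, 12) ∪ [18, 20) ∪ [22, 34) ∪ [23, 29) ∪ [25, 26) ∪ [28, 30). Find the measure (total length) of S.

Merged: [-13, 12), [18, 20), [22, 34).
Lengths: 25 + 2 + 12 = 39.

39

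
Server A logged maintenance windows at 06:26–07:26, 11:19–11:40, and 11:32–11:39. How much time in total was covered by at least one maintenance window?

Merged: 06:26-07:26, 11:19-11:40.
Lengths: 1 h + 21 min = 1 h 21 min.

1 h 21 min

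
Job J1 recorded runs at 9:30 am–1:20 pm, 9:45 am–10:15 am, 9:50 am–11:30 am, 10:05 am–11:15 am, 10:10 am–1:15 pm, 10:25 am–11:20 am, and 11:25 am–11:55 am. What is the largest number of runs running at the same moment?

Walk the sorted start/end points keeping a running depth.
The depth first hits 5 at 10:10 am.

5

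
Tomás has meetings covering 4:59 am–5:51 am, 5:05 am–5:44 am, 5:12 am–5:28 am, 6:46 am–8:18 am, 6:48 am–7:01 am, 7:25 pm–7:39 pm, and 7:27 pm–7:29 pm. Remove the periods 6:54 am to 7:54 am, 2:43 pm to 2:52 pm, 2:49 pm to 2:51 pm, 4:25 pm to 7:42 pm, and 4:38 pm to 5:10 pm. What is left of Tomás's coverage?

A, merged: 4:59 am-5:51 am, 6:46 am-8:18 am, 7:25 pm-7:39 pm.
B, merged: 6:54 am-7:54 am, 2:43 pm-2:52 pm, 4:25 pm-7:42 pm.
4:59 am-5:51 am is untouched.
6:46 am-8:18 am with B removed leaves 6:46 am-6:54 am, 7:54 am-8:18 am.
7:25 pm-7:39 pm lies entirely inside B → drops out.

4:59 am-5:51 am, 6:46 am-6:54 am, 7:54 am-8:18 am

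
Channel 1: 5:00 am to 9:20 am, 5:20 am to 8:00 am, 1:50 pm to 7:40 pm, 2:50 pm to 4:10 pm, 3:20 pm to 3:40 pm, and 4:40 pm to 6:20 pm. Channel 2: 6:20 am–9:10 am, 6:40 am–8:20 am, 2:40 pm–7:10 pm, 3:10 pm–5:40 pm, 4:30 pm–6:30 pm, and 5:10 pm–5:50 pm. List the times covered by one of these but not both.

A, merged: 5:00 am–9:20 am, 1:50 pm–7:40 pm.
B, merged: 6:20 am–9:10 am, 2:40 pm–7:10 pm.
A but not B: 5:00 am–6:20 am, 9:10 am–9:20 am, 1:50 pm–2:40 pm, 7:10 pm–7:40 pm.
B but not A: none.
Combining gives A △ B.

5:00 am–6:20 am, 9:10 am–9:20 am, 1:50 pm–2:40 pm, 7:10 pm–7:40 pm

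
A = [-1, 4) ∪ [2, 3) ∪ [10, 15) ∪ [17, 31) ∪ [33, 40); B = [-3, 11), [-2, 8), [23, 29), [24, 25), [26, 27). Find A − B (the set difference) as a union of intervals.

A, merged: [-1, 4), [10, 15), [17, 31), [33, 40).
B, merged: [-3, 11), [23, 29).
[-1, 4): entirely removed.
[10, 15) \ B = [11, 15).
[17, 31) \ B = [17, 23), [29, 31).
[33, 40): nothing removed.

[11, 15) ∪ [17, 23) ∪ [29, 31) ∪ [33, 40)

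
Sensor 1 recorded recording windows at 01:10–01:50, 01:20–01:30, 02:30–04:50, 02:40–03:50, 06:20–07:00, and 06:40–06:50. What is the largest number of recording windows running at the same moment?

At 01:20, 2 of the intervals are simultaneously active.
No point has more.

2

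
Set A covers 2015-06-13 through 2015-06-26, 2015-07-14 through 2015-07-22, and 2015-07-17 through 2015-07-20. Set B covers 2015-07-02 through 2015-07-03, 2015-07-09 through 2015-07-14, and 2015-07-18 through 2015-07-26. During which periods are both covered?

2015-07-14 through 2015-07-14, 2015-07-18 through 2015-07-22

First set merges to 2015-06-13 through 2015-06-26, 2015-07-14 through 2015-07-22.
2015-06-13 through 2015-06-26 meets no B interval.
2015-07-14 through 2015-07-22 ∩ B → 2015-07-14 through 2015-07-14, 2015-07-18 through 2015-07-22.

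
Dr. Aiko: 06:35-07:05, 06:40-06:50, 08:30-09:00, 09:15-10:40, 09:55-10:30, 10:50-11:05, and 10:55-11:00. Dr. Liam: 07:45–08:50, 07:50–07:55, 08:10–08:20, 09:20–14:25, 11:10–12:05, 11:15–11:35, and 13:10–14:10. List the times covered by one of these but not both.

First set merges to 06:35–07:05, 08:30–09:00, 09:15–10:40, 10:50–11:05.
Second set merges to 07:45–08:50, 09:20–14:25.
Only in the first: 06:35–07:05, 08:50–09:00, 09:15–09:20.
Only in the second: 07:45–08:30, 10:40–10:50, 11:05–14:25.
Together these are the periods covered by exactly one.

06:35–07:05, 07:45–08:30, 08:50–09:00, 09:15–09:20, 10:40–10:50, 11:05–14:25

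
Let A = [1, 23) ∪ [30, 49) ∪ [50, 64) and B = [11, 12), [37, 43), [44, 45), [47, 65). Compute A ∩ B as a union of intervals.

[1, 23) ∩ B → [11, 12).
[30, 49) ∩ B → [37, 43), [44, 45), [47, 49).
[50, 64) ∩ B → [50, 64).

[11, 12) ∪ [37, 43) ∪ [44, 45) ∪ [47, 49) ∪ [50, 64)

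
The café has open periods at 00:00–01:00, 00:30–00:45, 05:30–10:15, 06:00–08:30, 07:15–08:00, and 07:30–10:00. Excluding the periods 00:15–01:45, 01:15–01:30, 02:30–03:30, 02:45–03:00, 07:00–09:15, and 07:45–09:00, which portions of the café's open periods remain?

00:00–00:15, 05:30–07:00, 09:15–10:15

Merge the first list: 00:00–01:00, 05:30–10:15.
Merge the second list: 00:15–01:45, 02:30–03:30, 07:00–09:15.
00:00–01:00 with B removed leaves 00:00–00:15.
05:30–10:15 with B removed leaves 05:30–07:00, 09:15–10:15.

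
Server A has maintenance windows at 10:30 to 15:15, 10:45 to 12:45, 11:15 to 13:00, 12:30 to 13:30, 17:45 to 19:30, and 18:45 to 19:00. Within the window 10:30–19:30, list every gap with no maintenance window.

After merging, the occupied span is 10:30-15:15, 17:45-19:30.
Complement within 10:30-19:30: 15:15-17:45.

15:15-17:45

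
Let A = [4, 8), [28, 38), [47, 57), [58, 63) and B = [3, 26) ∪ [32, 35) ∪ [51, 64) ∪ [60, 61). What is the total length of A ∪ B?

Second set merges to [3, 26), [32, 35), [51, 64).
A ∪ B = [3, 26), [28, 38), [47, 64).
Total: 23 + 10 + 17 = 50.

50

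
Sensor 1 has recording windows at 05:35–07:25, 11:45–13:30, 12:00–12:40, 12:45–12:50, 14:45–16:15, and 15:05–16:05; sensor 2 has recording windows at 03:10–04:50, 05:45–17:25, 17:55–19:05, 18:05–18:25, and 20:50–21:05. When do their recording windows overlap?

05:45-07:25, 11:45-13:30, 14:45-16:15

A, merged: 05:35-07:25, 11:45-13:30, 14:45-16:15.
B, merged: 03:10-04:50, 05:45-17:25, 17:55-19:05, 20:50-21:05.
05:35-07:25 overlaps B on 05:45-07:25.
11:45-13:30 overlaps B on 11:45-13:30.
14:45-16:15 overlaps B on 14:45-16:15.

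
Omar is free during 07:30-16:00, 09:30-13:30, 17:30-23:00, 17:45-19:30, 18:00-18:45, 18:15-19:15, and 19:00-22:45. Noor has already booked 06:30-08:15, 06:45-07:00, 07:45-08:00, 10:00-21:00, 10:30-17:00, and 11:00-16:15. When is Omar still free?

A, merged: 07:30–16:00, 17:30–23:00.
B, merged: 06:30–08:15, 10:00–21:00.
07:30–16:00 \ B = 08:15–10:00.
17:30–23:00 \ B = 21:00–23:00.

08:15–10:00, 21:00–23:00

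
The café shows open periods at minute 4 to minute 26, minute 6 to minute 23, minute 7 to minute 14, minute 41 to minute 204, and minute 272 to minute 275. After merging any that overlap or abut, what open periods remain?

minute 4 to minute 26, minute 41 to minute 204, minute 272 to minute 275

minute 6 to minute 23 overlaps/touches minute 4 to minute 26 → extend to minute 4 to minute 26.
minute 7 to minute 14 overlaps/touches minute 4 to minute 26 → extend to minute 4 to minute 26.
minute 41 to minute 204 is disjoint → start new block.
minute 272 to minute 275 is disjoint → start new block.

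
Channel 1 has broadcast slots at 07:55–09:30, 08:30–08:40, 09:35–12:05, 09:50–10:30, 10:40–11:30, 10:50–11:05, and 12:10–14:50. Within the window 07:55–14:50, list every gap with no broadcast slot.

09:30–09:35, 12:05–12:10

After merging, the occupied span is 07:55–09:30, 09:35–12:05, 12:10–14:50.
Uncovered inside 07:55–14:50: 09:30–09:35, 12:05–12:10.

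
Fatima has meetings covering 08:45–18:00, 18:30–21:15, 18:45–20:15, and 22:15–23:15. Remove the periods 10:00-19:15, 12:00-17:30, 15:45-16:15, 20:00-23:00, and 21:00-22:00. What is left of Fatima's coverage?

08:45-10:00, 19:15-20:00, 23:00-23:15

First set merges to 08:45-18:00, 18:30-21:15, 22:15-23:15.
Second set merges to 10:00-19:15, 20:00-23:00.
08:45-18:00 \ B = 08:45-10:00.
18:30-21:15 \ B = 19:15-20:00.
22:15-23:15 \ B = 23:00-23:15.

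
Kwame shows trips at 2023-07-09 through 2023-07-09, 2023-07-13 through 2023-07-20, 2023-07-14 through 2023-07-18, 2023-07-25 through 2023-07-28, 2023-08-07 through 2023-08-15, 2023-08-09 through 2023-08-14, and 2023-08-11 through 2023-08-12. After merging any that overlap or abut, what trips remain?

2023-07-13 through 2023-07-20 is disjoint → start new block.
2023-07-14 through 2023-07-18 overlaps/touches 2023-07-13 through 2023-07-20 → extend to 2023-07-13 through 2023-07-20.
2023-07-25 through 2023-07-28 is disjoint → start new block.
2023-08-07 through 2023-08-15 is disjoint → start new block.
2023-08-09 through 2023-08-14 overlaps/touches 2023-08-07 through 2023-08-15 → extend to 2023-08-07 through 2023-08-15.
2023-08-11 through 2023-08-12 overlaps/touches 2023-08-07 through 2023-08-15 → extend to 2023-08-07 through 2023-08-15.

2023-07-09 through 2023-07-09, 2023-07-13 through 2023-07-20, 2023-07-25 through 2023-07-28, 2023-08-07 through 2023-08-15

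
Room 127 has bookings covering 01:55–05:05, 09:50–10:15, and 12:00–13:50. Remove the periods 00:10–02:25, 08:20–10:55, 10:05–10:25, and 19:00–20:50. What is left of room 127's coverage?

Second set merges to 00:10–02:25, 08:20–10:55, 19:00–20:50.
01:55–05:05 \ B = 02:25–05:05.
09:50–10:15: entirely removed.
12:00–13:50: nothing removed.

02:25–05:05, 12:00–13:50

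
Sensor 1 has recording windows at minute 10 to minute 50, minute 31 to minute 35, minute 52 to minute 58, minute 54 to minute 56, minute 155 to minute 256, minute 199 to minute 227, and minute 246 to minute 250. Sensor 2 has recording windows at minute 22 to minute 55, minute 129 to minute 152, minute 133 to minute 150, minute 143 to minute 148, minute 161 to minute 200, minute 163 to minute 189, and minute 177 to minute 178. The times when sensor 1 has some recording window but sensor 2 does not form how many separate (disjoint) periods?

4

A, merged: minute 10 to minute 50, minute 52 to minute 58, minute 155 to minute 256.
B, merged: minute 22 to minute 55, minute 129 to minute 152, minute 161 to minute 200.
A \ B = minute 10 to minute 22, minute 55 to minute 58, minute 155 to minute 161, minute 200 to minute 256.
That is 4 disjoint pieces.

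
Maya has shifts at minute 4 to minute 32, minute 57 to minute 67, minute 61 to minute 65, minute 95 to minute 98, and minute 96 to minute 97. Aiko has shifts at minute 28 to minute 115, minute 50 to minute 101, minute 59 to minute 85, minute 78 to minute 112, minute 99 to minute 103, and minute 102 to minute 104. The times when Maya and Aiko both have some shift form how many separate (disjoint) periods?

3

A, merged: minute 4 to minute 32, minute 57 to minute 67, minute 95 to minute 98.
B, merged: minute 28 to minute 115.
A ∩ B = minute 28 to minute 32, minute 57 to minute 67, minute 95 to minute 98.
That is 3 disjoint pieces.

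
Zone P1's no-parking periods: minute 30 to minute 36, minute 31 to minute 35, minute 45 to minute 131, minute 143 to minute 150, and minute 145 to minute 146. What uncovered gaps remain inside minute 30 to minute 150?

minute 36 to minute 45, minute 131 to minute 143

After merging, the occupied span is minute 30 to minute 36, minute 45 to minute 131, minute 143 to minute 150.
Uncovered inside minute 30 to minute 150: minute 36 to minute 45, minute 131 to minute 143.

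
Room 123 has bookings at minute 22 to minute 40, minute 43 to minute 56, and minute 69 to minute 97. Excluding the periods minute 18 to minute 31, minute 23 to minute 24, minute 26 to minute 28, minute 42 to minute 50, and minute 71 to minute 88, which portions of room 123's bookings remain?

Second set merges to minute 18 to minute 31, minute 42 to minute 50, minute 71 to minute 88.
minute 22 to minute 40 minus B → minute 31 to minute 40.
minute 43 to minute 56 minus B → minute 50 to minute 56.
minute 69 to minute 97 minus B → minute 69 to minute 71, minute 88 to minute 97.

minute 31 to minute 40, minute 50 to minute 56, minute 69 to minute 71, minute 88 to minute 97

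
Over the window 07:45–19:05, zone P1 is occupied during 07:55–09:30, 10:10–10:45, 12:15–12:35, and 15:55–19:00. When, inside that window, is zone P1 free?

07:45–07:55, 09:30–10:10, 10:45–12:15, 12:35–15:55, 19:00–19:05

Covered (merged): 07:55–09:30, 10:10–10:45, 12:15–12:35, 15:55–19:00.
Uncovered inside 07:45–19:05: 07:45–07:55, 09:30–10:10, 10:45–12:15, 12:35–15:55, 19:00–19:05.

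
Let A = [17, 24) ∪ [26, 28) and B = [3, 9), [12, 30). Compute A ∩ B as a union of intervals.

[17, 24) meets the second set on [17, 24).
[26, 28) meets the second set on [26, 28).

[17, 24) ∪ [26, 28)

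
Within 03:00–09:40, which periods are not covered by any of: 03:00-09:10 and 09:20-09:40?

09:10–09:20

Covered (merged): 03:00–09:10, 09:20–09:40.
Complement within 03:00–09:40: 09:10–09:20.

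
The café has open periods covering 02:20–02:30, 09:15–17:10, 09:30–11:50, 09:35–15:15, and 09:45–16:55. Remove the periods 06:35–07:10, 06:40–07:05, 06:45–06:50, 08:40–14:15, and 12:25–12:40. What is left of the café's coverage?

First set merges to 02:20–02:30, 09:15–17:10.
Second set merges to 06:35–07:10, 08:40–14:15.
02:20–02:30 is untouched.
09:15–17:10 with B removed leaves 14:15–17:10.

02:20–02:30, 14:15–17:10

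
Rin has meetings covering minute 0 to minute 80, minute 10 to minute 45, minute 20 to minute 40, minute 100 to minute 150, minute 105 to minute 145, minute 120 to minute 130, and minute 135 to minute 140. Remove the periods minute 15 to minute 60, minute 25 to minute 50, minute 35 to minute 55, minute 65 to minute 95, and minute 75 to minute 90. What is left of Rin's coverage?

Merge the first list: minute 0 to minute 80, minute 100 to minute 150.
Merge the second list: minute 15 to minute 60, minute 65 to minute 95.
minute 0 to minute 80 \ B = minute 0 to minute 15, minute 60 to minute 65.
minute 100 to minute 150: nothing removed.

minute 0 to minute 15, minute 60 to minute 65, minute 100 to minute 150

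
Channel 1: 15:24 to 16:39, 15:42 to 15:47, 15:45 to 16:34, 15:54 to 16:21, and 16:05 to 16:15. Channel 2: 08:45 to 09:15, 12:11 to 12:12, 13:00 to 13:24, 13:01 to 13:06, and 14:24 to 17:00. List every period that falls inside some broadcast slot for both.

A, merged: 15:24-16:39.
B, merged: 08:45-09:15, 12:11-12:12, 13:00-13:24, 14:24-17:00.
15:24-16:39 meets the second set on 15:24-16:39.

15:24-16:39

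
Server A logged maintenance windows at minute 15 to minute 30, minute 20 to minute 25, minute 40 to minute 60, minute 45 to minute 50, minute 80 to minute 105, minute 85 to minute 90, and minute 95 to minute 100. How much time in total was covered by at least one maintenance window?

60 minutes

Merged: minute 15 to minute 30, minute 40 to minute 60, minute 80 to minute 105.
Lengths: 15 minutes + 20 minutes + 25 minutes = 60 minutes.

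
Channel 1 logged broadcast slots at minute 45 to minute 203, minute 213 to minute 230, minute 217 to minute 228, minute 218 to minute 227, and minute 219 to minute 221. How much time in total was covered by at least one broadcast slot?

Merged: minute 45 to minute 203, minute 213 to minute 230.
Lengths: 158 minutes + 17 minutes = 175 minutes.

175 minutes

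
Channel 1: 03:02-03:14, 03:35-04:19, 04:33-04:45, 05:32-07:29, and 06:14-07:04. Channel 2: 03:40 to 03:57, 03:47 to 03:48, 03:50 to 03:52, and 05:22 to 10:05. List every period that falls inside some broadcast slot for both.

03:40–03:57, 05:32–07:29

Merge the first list: 03:02–03:14, 03:35–04:19, 04:33–04:45, 05:32–07:29.
Merge the second list: 03:40–03:57, 05:22–10:05.
03:02–03:14 meets no B interval.
03:35–04:19 ∩ B → 03:40–03:57.
04:33–04:45 meets no B interval.
05:32–07:29 ∩ B → 05:32–07:29.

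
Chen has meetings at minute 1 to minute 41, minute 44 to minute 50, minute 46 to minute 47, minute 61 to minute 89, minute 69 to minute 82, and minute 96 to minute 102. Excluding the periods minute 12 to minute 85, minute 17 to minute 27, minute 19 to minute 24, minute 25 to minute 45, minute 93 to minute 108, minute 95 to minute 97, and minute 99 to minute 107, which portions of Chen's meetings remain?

First set merges to minute 1 to minute 41, minute 44 to minute 50, minute 61 to minute 89, minute 96 to minute 102.
Second set merges to minute 12 to minute 85, minute 93 to minute 108.
minute 1 to minute 41 \ B = minute 1 to minute 12.
minute 44 to minute 50: entirely removed.
minute 61 to minute 89 \ B = minute 85 to minute 89.
minute 96 to minute 102: entirely removed.

minute 1 to minute 12, minute 85 to minute 89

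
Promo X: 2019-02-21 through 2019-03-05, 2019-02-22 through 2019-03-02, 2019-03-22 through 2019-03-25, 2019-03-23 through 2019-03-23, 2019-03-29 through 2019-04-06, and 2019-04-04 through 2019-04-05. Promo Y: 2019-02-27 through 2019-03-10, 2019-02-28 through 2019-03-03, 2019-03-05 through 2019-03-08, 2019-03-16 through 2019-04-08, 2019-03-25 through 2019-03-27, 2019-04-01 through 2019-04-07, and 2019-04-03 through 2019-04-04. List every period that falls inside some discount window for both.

2019-02-27 through 2019-03-05, 2019-03-22 through 2019-03-25, 2019-03-29 through 2019-04-06

A, merged: 2019-02-21 through 2019-03-05, 2019-03-22 through 2019-03-25, 2019-03-29 through 2019-04-06.
B, merged: 2019-02-27 through 2019-03-10, 2019-03-16 through 2019-04-08.
2019-02-21 through 2019-03-05 meets the second set on 2019-02-27 through 2019-03-05.
2019-03-22 through 2019-03-25 meets the second set on 2019-03-22 through 2019-03-25.
2019-03-29 through 2019-04-06 meets the second set on 2019-03-29 through 2019-04-06.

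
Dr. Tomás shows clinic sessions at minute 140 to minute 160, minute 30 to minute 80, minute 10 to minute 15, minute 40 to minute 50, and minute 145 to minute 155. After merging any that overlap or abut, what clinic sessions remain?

minute 10 to minute 15, minute 30 to minute 80, minute 140 to minute 160

Sort by start: minute 10 to minute 15, minute 30 to minute 80, minute 40 to minute 50, minute 140 to minute 160, minute 145 to minute 155.
minute 30 to minute 80 is disjoint → start new block.
minute 40 to minute 50 overlaps/touches minute 30 to minute 80 → extend to minute 30 to minute 80.
minute 140 to minute 160 is disjoint → start new block.
minute 145 to minute 155 overlaps/touches minute 140 to minute 160 → extend to minute 140 to minute 160.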